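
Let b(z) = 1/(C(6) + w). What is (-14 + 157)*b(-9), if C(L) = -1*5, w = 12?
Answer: 143/7 ≈ 20.429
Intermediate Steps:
C(L) = -5
b(z) = ⅐ (b(z) = 1/(-5 + 12) = 1/7 = ⅐)
(-14 + 157)*b(-9) = (-14 + 157)*(⅐) = 143*(⅐) = 143/7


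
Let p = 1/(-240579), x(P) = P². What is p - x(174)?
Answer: -7283769805/240579 ≈ -30276.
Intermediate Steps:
p = -1/240579 ≈ -4.1566e-6
p - x(174) = -1/240579 - 1*174² = -1/240579 - 1*30276 = -1/240579 - 30276 = -7283769805/240579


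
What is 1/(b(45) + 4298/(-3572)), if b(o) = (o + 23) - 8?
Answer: 1786/105011 ≈ 0.017008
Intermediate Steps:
b(o) = 15 + o (b(o) = (23 + o) - 8 = 15 + o)
1/(b(45) + 4298/(-3572)) = 1/((15 + 45) + 4298/(-3572)) = 1/(60 + 4298*(-1/3572)) = 1/(60 - 2149/1786) = 1/(105011/1786) = 1786/105011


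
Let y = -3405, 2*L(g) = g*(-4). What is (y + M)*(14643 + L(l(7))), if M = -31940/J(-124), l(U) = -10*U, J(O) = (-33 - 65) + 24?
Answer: -1626351745/37 ≈ -4.3955e+7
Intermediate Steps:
J(O) = -74 (J(O) = -98 + 24 = -74)
M = 15970/37 (M = -31940/(-74) = -31940*(-1/74) = 15970/37 ≈ 431.62)
L(g) = -2*g (L(g) = (g*(-4))/2 = (-4*g)/2 = -2*g)
(y + M)*(14643 + L(l(7))) = (-3405 + 15970/37)*(14643 - (-20)*7) = -110015*(14643 - 2*(-70))/37 = -110015*(14643 + 140)/37 = -110015/37*14783 = -1626351745/37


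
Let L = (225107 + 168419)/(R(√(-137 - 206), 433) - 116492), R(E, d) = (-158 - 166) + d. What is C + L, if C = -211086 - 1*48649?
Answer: -30229132031/116383 ≈ -2.5974e+5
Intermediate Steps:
C = -259735 (C = -211086 - 48649 = -259735)
R(E, d) = -324 + d
L = -393526/116383 (L = (225107 + 168419)/((-324 + 433) - 116492) = 393526/(109 - 116492) = 393526/(-116383) = 393526*(-1/116383) = -393526/116383 ≈ -3.3813)
C + L = -259735 - 393526/116383 = -30229132031/116383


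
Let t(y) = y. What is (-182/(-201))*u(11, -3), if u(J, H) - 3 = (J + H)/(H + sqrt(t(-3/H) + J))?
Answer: 2002/201 + 2912*sqrt(3)/603 ≈ 18.325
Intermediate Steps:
u(J, H) = 3 + (H + J)/(H + sqrt(J - 3/H)) (u(J, H) = 3 + (J + H)/(H + sqrt(-3/H + J)) = 3 + (H + J)/(H + sqrt(J - 3/H)))
(-182/(-201))*u(11, -3) = (-182/(-201))*((11 + 3*sqrt(11 - 3/(-3)) + 4*(-3))/(-3 + sqrt(11 - 3/(-3)))) = (-182*(-1/201))*((11 + 3*sqrt(11 - 3*(-1/3)) - 12)/(-3 + sqrt(11 - 3*(-1/3)))) = 182*((11 + 3*sqrt(11 + 1) - 12)/(-3 + sqrt(11 + 1)))/201 = 182*((11 + 3*sqrt(12) - 12)/(-3 + sqrt(12)))/201 = 182*((11 + 3*(2*sqrt(3)) - 12)/(-3 + 2*sqrt(3)))/201 = 182*((11 + 6*sqrt(3) - 12)/(-3 + 2*sqrt(3)))/201 = 182*((-1 + 6*sqrt(3))/(-3 + 2*sqrt(3)))/201 = 182*(-1 + 6*sqrt(3))/(201*(-3 + 2*sqrt(3)))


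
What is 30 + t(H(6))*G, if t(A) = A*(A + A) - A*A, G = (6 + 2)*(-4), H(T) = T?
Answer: -1122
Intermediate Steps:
G = -32 (G = 8*(-4) = -32)
t(A) = A² (t(A) = A*(2*A) - A² = 2*A² - A² = A²)
30 + t(H(6))*G = 30 + 6²*(-32) = 30 + 36*(-32) = 30 - 1152 = -1122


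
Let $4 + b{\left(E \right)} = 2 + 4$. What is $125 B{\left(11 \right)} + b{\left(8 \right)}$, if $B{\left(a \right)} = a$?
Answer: $1377$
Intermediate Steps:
$b{\left(E \right)} = 2$ ($b{\left(E \right)} = -4 + \left(2 + 4\right) = -4 + 6 = 2$)
$125 B{\left(11 \right)} + b{\left(8 \right)} = 125 \cdot 11 + 2 = 1375 + 2 = 1377$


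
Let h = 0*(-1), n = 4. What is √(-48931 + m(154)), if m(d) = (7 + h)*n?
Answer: I*√48903 ≈ 221.14*I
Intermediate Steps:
h = 0
m(d) = 28 (m(d) = (7 + 0)*4 = 7*4 = 28)
√(-48931 + m(154)) = √(-48931 + 28) = √(-48903) = I*√48903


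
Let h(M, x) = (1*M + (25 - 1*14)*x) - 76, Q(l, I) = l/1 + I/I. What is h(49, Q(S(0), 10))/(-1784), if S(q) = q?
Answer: 2/223 ≈ 0.0089686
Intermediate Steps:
Q(l, I) = 1 + l (Q(l, I) = l*1 + 1 = l + 1 = 1 + l)
h(M, x) = -76 + M + 11*x (h(M, x) = (M + (25 - 14)*x) - 76 = (M + 11*x) - 76 = -76 + M + 11*x)
h(49, Q(S(0), 10))/(-1784) = (-76 + 49 + 11*(1 + 0))/(-1784) = (-76 + 49 + 11*1)*(-1/1784) = (-76 + 49 + 11)*(-1/1784) = -16*(-1/1784) = 2/223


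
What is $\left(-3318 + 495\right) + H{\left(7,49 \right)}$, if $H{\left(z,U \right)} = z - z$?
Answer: $-2823$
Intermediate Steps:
$H{\left(z,U \right)} = 0$
$\left(-3318 + 495\right) + H{\left(7,49 \right)} = \left(-3318 + 495\right) + 0 = -2823 + 0 = -2823$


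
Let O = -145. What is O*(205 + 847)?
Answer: -152540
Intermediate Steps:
O*(205 + 847) = -145*(205 + 847) = -145*1052 = -152540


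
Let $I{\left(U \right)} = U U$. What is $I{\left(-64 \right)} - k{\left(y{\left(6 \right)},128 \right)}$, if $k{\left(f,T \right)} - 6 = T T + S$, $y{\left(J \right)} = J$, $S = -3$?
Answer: $-12291$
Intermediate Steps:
$I{\left(U \right)} = U^{2}$
$k{\left(f,T \right)} = 3 + T^{2}$ ($k{\left(f,T \right)} = 6 + \left(T T - 3\right) = 6 + \left(T^{2} - 3\right) = 6 + \left(-3 + T^{2}\right) = 3 + T^{2}$)
$I{\left(-64 \right)} - k{\left(y{\left(6 \right)},128 \right)} = \left(-64\right)^{2} - \left(3 + 128^{2}\right) = 4096 - \left(3 + 16384\right) = 4096 - 16387 = -12291$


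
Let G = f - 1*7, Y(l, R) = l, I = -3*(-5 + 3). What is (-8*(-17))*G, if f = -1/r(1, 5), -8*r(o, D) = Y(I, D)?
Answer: -2312/3 ≈ -770.67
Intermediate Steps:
I = 6 (I = -3*(-2) = 6)
r(o, D) = -3/4 (r(o, D) = -1/8*6 = -3/4)
f = 4/3 (f = -1/(-3/4) = -1*(-4/3) = 4/3 ≈ 1.3333)
G = -17/3 (G = 4/3 - 1*7 = 4/3 - 7 = -17/3 ≈ -5.6667)
(-8*(-17))*G = -8*(-17)*(-17/3) = 136*(-17/3) = -2312/3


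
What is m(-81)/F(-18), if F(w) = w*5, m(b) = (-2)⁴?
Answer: -8/45 ≈ -0.17778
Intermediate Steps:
m(b) = 16
F(w) = 5*w
m(-81)/F(-18) = 16/((5*(-18))) = 16/(-90) = 16*(-1/90) = -8/45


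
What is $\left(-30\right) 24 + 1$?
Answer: $-719$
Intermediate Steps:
$\left(-30\right) 24 + 1 = -720 + 1 = -719$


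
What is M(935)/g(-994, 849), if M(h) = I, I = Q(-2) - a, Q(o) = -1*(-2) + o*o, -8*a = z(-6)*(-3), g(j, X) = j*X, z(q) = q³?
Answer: -29/281302 ≈ -0.00010309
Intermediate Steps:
g(j, X) = X*j
a = -81 (a = -(-6)³*(-3)/8 = -(-27)*(-3) = -⅛*648 = -81)
Q(o) = 2 + o²
I = 87 (I = (2 + (-2)²) - 1*(-81) = (2 + 4) + 81 = 6 + 81 = 87)
M(h) = 87
M(935)/g(-994, 849) = 87/((849*(-994))) = 87/(-843906) = 87*(-1/843906) = -29/281302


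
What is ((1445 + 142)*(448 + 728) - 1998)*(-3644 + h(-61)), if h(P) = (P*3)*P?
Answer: 14017776966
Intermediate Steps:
h(P) = 3*P**2 (h(P) = (3*P)*P = 3*P**2)
((1445 + 142)*(448 + 728) - 1998)*(-3644 + h(-61)) = ((1445 + 142)*(448 + 728) - 1998)*(-3644 + 3*(-61)**2) = (1587*1176 - 1998)*(-3644 + 3*3721) = (1866312 - 1998)*(-3644 + 11163) = 1864314*7519 = 14017776966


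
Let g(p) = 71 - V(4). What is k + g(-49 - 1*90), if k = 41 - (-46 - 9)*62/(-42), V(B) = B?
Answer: 563/21 ≈ 26.810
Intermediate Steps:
g(p) = 67 (g(p) = 71 - 1*4 = 71 - 4 = 67)
k = -844/21 (k = 41 - (-55)*62*(-1/42) = 41 - (-55)*(-31)/21 = 41 - 1*1705/21 = 41 - 1705/21 = -844/21 ≈ -40.190)
k + g(-49 - 1*90) = -844/21 + 67 = 563/21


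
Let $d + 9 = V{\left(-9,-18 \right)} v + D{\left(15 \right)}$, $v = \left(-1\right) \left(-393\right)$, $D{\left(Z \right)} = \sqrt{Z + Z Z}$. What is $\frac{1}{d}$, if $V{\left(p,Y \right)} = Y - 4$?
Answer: $- \frac{577}{4993919} - \frac{4 \sqrt{15}}{74908785} \approx -0.00011575$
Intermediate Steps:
$V{\left(p,Y \right)} = -4 + Y$
$D{\left(Z \right)} = \sqrt{Z + Z^{2}}$
$v = 393$
$d = -8655 + 4 \sqrt{15}$ ($d = -9 + \left(\left(-4 - 18\right) 393 + \sqrt{15 \left(1 + 15\right)}\right) = -9 + \left(\left(-22\right) 393 + \sqrt{15 \cdot 16}\right) = -9 - \left(8646 - \sqrt{240}\right) = -9 - \left(8646 - 4 \sqrt{15}\right) = -8655 + 4 \sqrt{15} \approx -8639.5$)
$\frac{1}{d} = \frac{1}{-8655 + 4 \sqrt{15}}$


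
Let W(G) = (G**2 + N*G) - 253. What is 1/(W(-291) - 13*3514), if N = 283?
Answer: -1/43607 ≈ -2.2932e-5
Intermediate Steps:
W(G) = -253 + G**2 + 283*G (W(G) = (G**2 + 283*G) - 253 = -253 + G**2 + 283*G)
1/(W(-291) - 13*3514) = 1/((-253 + (-291)**2 + 283*(-291)) - 13*3514) = 1/((-253 + 84681 - 82353) - 45682) = 1/(2075 - 45682) = 1/(-43607) = -1/43607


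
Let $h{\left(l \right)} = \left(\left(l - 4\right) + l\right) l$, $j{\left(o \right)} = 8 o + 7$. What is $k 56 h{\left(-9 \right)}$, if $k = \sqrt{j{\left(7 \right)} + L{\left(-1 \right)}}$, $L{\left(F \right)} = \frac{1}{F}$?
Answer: $11088 \sqrt{62} \approx 87307.0$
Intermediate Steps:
$j{\left(o \right)} = 7 + 8 o$
$h{\left(l \right)} = l \left(-4 + 2 l\right)$ ($h{\left(l \right)} = \left(\left(-4 + l\right) + l\right) l = \left(-4 + 2 l\right) l = l \left(-4 + 2 l\right)$)
$k = \sqrt{62}$ ($k = \sqrt{\left(7 + 8 \cdot 7\right) + \frac{1}{-1}} = \sqrt{\left(7 + 56\right) - 1} = \sqrt{63 - 1} = \sqrt{62} \approx 7.874$)
$k 56 h{\left(-9 \right)} = \sqrt{62} \cdot 56 \cdot 2 \left(-9\right) \left(-2 - 9\right) = 56 \sqrt{62} \cdot 2 \left(-9\right) \left(-11\right) = 56 \sqrt{62} \cdot 198 = 11088 \sqrt{62}$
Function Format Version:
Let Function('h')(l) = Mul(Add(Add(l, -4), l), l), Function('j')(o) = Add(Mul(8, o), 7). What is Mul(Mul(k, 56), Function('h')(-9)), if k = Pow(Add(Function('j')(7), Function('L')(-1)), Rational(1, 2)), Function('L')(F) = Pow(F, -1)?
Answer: Mul(11088, Pow(62, Rational(1, 2))) ≈ 87307.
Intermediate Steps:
Function('j')(o) = Add(7, Mul(8, o))
Function('h')(l) = Mul(l, Add(-4, Mul(2, l))) (Function('h')(l) = Mul(Add(Add(-4, l), l), l) = Mul(Add(-4, Mul(2, l)), l) = Mul(l, Add(-4, Mul(2, l))))
k = Pow(62, Rational(1, 2)) (k = Pow(Add(Add(7, Mul(8, 7)), Pow(-1, -1)), Rational(1, 2)) = Pow(Add(Add(7, 56), -1), Rational(1, 2)) = Pow(Add(63, -1), Rational(1, 2)) = Pow(62, Rational(1, 2)) ≈ 7.8740)
Mul(Mul(k, 56), Function('h')(-9)) = Mul(Mul(Pow(62, Rational(1, 2)), 56), Mul(2, -9, Add(-2, -9))) = Mul(Mul(56, Pow(62, Rational(1, 2))), Mul(2, -9, -11)) = Mul(Mul(56, Pow(62, Rational(1, 2))), 198) = Mul(11088, Pow(62, Rational(1, 2)))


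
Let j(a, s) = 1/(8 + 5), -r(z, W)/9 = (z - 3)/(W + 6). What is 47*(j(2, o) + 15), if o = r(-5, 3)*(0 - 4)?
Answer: 9212/13 ≈ 708.62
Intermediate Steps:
r(z, W) = -9*(-3 + z)/(6 + W) (r(z, W) = -9*(z - 3)/(W + 6) = -9*(-3 + z)/(6 + W))
o = -32 (o = (9*(3 - 1*(-5))/(6 + 3))*(0 - 4) = (9*(3 + 5)/9)*(-4) = (9*(⅑)*8)*(-4) = 8*(-4) = -32)
j(a, s) = 1/13
47*(j(2, o) + 15) = 47*(1/13 + 15) = 47*(196/13) = 9212/13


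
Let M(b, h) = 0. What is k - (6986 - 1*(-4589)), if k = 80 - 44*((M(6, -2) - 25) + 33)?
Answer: -11847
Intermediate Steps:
k = -272 (k = 80 - 44*((0 - 25) + 33) = 80 - 44*(-25 + 33) = 80 - 44*8 = 80 - 352 = -272)
k - (6986 - 1*(-4589)) = -272 - (6986 - 1*(-4589)) = -272 - (6986 + 4589) = -272 - 1*11575 = -272 - 11575 = -11847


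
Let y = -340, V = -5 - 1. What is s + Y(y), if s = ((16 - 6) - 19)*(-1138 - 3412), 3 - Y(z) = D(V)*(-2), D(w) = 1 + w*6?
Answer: 40883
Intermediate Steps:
V = -6
D(w) = 1 + 6*w
Y(z) = -67 (Y(z) = 3 - (1 + 6*(-6))*(-2) = 3 - (1 - 36)*(-2) = 3 - (-35)*(-2) = 3 - 1*70 = 3 - 70 = -67)
s = 40950 (s = (10 - 19)*(-4550) = -9*(-4550) = 40950)
s + Y(y) = 40950 - 67 = 40883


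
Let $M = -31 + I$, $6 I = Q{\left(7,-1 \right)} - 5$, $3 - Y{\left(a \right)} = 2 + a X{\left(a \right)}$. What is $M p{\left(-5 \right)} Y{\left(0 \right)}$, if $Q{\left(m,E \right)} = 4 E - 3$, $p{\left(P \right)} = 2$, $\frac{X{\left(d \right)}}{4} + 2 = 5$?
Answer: $-66$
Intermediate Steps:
$X{\left(d \right)} = 12$ ($X{\left(d \right)} = -8 + 4 \cdot 5 = -8 + 20 = 12$)
$Y{\left(a \right)} = 1 - 12 a$ ($Y{\left(a \right)} = 3 - \left(2 + a 12\right) = 3 - \left(2 + 12 a\right) = 1 - 12 a$)
$Q{\left(m,E \right)} = -3 + 4 E$
$I = -2$ ($I = \frac{\left(-3 + 4 \left(-1\right)\right) - 5}{6} = \frac{\left(-3 - 4\right) - 5}{6} = \frac{-7 - 5}{6} = \frac{1}{6} \left(-12\right) = -2$)
$M = -33$ ($M = -31 - 2 = -33$)
$M p{\left(-5 \right)} Y{\left(0 \right)} = \left(-33\right) 2 \left(1 - 0\right) = - 66 \left(1 + 0\right) = \left(-66\right) 1 = -66$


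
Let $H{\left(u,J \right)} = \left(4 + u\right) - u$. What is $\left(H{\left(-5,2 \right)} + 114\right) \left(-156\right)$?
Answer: $-18408$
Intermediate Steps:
$H{\left(u,J \right)} = 4$
$\left(H{\left(-5,2 \right)} + 114\right) \left(-156\right) = \left(4 + 114\right) \left(-156\right) = 118 \left(-156\right) = -18408$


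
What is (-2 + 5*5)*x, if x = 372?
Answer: 8556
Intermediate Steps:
(-2 + 5*5)*x = (-2 + 5*5)*372 = (-2 + 25)*372 = 23*372 = 8556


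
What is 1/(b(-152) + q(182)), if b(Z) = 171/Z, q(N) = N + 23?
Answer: 8/1631 ≈ 0.0049050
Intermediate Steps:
q(N) = 23 + N
1/(b(-152) + q(182)) = 1/(171/(-152) + (23 + 182)) = 1/(171*(-1/152) + 205) = 1/(-9/8 + 205) = 1/(1631/8) = 8/1631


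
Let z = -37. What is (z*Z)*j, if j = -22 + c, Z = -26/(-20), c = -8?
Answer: 1443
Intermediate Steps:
Z = 13/10 (Z = -26*(-1/20) = 13/10 ≈ 1.3000)
j = -30 (j = -22 - 8 = -30)
(z*Z)*j = -37*13/10*(-30) = -481/10*(-30) = 1443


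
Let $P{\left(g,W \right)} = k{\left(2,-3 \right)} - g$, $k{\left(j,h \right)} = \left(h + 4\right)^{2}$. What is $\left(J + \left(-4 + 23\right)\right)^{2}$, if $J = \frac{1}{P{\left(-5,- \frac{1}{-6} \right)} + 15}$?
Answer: $\frac{160000}{441} \approx 362.81$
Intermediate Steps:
$k{\left(j,h \right)} = \left(4 + h\right)^{2}$
$P{\left(g,W \right)} = 1 - g$ ($P{\left(g,W \right)} = \left(4 - 3\right)^{2} - g = 1^{2} - g = 1 - g$)
$J = \frac{1}{21}$ ($J = \frac{1}{\left(1 - -5\right) + 15} = \frac{1}{\left(1 + 5\right) + 15} = \frac{1}{6 + 15} = \frac{1}{21} \approx 0.047619$)
$\left(J + \left(-4 + 23\right)\right)^{2} = \left(\frac{1}{21} + \left(-4 + 23\right)\right)^{2} = \left(\frac{1}{21} + 19\right)^{2} = \left(\frac{400}{21}\right)^{2} = \frac{160000}{441}$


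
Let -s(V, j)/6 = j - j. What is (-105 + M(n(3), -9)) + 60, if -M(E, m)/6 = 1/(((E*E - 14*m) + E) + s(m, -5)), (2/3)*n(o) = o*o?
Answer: -19313/429 ≈ -45.019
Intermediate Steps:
n(o) = 3*o²/2 (n(o) = 3*(o*o)/2 = 3*o²/2)
s(V, j) = 0 (s(V, j) = -6*(j - j) = -6*0 = 0)
M(E, m) = -6/(E + E² - 14*m) (M(E, m) = -6/(((E*E - 14*m) + E) + 0) = -6/(((E² - 14*m) + E) + 0) = -6/((E + E² - 14*m) + 0) = -6/(E + E² - 14*m))
(-105 + M(n(3), -9)) + 60 = (-105 + 6/(-3*3²/2 - ((3/2)*3²)² + 14*(-9))) + 60 = (-105 + 6/(-3*9/2 - ((3/2)*9)² - 126)) + 60 = (-105 + 6/(-1*27/2 - (27/2)² - 126)) + 60 = (-105 + 6/(-27/2 - 1*729/4 - 126)) + 60 = (-105 + 6/(-27/2 - 729/4 - 126)) + 60 = (-105 + 6/(-1287/4)) + 60 = (-105 + 6*(-4/1287)) + 60 = (-105 - 8/429) + 60 = -45053/429 + 60 = -19313/429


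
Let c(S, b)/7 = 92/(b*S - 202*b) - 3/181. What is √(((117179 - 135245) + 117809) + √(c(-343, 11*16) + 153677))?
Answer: √(469762064378522300 + 2170190*√723775774849046205)/2170190 ≈ 316.44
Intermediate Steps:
c(S, b) = -21/181 + 644/(-202*b + S*b) (c(S, b) = 7*(92/(b*S - 202*b) - 3/181) = 7*(92/(S*b - 202*b) - 3*1/181) = 7*(92/(-202*b + S*b) - 3/181) = 7*(-3/181 + 92/(-202*b + S*b)) = -21/181 + 644/(-202*b + S*b))
√(((117179 - 135245) + 117809) + √(c(-343, 11*16) + 153677)) = √(((117179 - 135245) + 117809) + √(7*(16652 + 606*(11*16) - 3*(-343)*11*16)/(181*((11*16))*(-202 - 343)) + 153677)) = √((-18066 + 117809) + √((7/181)*(16652 + 606*176 - 3*(-343)*176)/(176*(-545)) + 153677)) = √(99743 + √((7/181)*(1/176)*(-1/545)*(16652 + 106656 + 181104) + 153677)) = √(99743 + √((7/181)*(1/176)*(-1/545)*304412 + 153677)) = √(99743 + √(-532721/4340380 + 153677)) = √(99743 + √(667016044539/4340380)) = √(99743 + √723775774849046205/2170190)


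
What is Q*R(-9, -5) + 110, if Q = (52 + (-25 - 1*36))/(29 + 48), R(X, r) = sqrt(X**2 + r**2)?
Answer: 110 - 9*sqrt(106)/77 ≈ 108.80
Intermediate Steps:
Q = -9/77 (Q = (52 + (-25 - 36))/77 = (52 - 61)*(1/77) = -9*1/77 = -9/77 ≈ -0.11688)
Q*R(-9, -5) + 110 = -9*sqrt((-9)**2 + (-5)**2)/77 + 110 = -9*sqrt(81 + 25)/77 + 110 = -9*sqrt(106)/77 + 110 = 110 - 9*sqrt(106)/77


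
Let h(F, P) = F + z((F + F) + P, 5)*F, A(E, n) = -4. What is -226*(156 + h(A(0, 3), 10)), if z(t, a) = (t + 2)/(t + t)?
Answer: -33448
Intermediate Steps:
z(t, a) = (2 + t)/(2*t) (z(t, a) = (2 + t)/((2*t)) = (2 + t)*(1/(2*t)) = (2 + t)/(2*t))
h(F, P) = F + F*(2 + P + 2*F)/(2*(P + 2*F)) (h(F, P) = F + ((2 + ((F + F) + P))/(2*((F + F) + P)))*F = F + ((2 + (2*F + P))/(2*(2*F + P)))*F = F + ((2 + (P + 2*F))/(2*(P + 2*F)))*F = F + ((2 + P + 2*F)/(2*(P + 2*F)))*F = F + F*(2 + P + 2*F)/(2*(P + 2*F)))
-226*(156 + h(A(0, 3), 10)) = -226*(156 + (½)*(-4)*(2 + 3*10 + 6*(-4))/(10 + 2*(-4))) = -226*(156 + (½)*(-4)*(2 + 30 - 24)/(10 - 8)) = -226*(156 + (½)*(-4)*8/2) = -226*(156 + (½)*(-4)*(½)*8) = -226*(156 - 8) = -226*148 = -33448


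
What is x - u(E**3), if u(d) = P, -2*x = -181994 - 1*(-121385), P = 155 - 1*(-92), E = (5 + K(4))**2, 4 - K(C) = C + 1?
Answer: 60115/2 ≈ 30058.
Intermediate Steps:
K(C) = 3 - C (K(C) = 4 - (C + 1) = 4 - (1 + C) = 4 + (-1 - C) = 3 - C)
E = 16 (E = (5 + (3 - 1*4))**2 = (5 + (3 - 4))**2 = (5 - 1)**2 = 4**2 = 16)
P = 247 (P = 155 + 92 = 247)
x = 60609/2 (x = -(-181994 - 1*(-121385))/2 = -(-181994 + 121385)/2 = -1/2*(-60609) = 60609/2 ≈ 30305.)
u(d) = 247
x - u(E**3) = 60609/2 - 1*247 = 60609/2 - 247 = 60115/2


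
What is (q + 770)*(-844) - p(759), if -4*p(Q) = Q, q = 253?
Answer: -3452889/4 ≈ -8.6322e+5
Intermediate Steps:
p(Q) = -Q/4
(q + 770)*(-844) - p(759) = (253 + 770)*(-844) - (-1)*759/4 = 1023*(-844) - 1*(-759/4) = -863412 + 759/4 = -3452889/4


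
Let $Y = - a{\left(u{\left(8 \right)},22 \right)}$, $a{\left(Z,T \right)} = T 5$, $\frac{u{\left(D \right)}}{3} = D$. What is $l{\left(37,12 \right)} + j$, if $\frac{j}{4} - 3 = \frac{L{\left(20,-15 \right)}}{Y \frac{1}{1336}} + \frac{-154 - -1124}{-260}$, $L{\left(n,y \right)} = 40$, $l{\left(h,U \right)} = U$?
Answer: $- \frac{276590}{143} \approx -1934.2$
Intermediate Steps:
$u{\left(D \right)} = 3 D$
$a{\left(Z,T \right)} = 5 T$
$Y = -110$ ($Y = - 5 \cdot 22 = \left(-1\right) 110 = -110$)
$j = - \frac{278306}{143}$ ($j = 12 + 4 \left(\frac{40}{\left(-110\right) \frac{1}{1336}} + \frac{-154 - -1124}{-260}\right) = 12 + 4 \left(\frac{40}{\left(-110\right) \frac{1}{1336}} + \left(-154 + 1124\right) \left(- \frac{1}{260}\right)\right) = 12 + 4 \left(\frac{40}{- \frac{55}{668}} + 970 \left(- \frac{1}{260}\right)\right) = 12 + 4 \left(40 \left(- \frac{668}{55}\right) - \frac{97}{26}\right) = 12 + 4 \left(- \frac{5344}{11} - \frac{97}{26}\right) = 12 + 4 \left(- \frac{140011}{286}\right) = 12 - \frac{280022}{143} = - \frac{278306}{143} \approx -1946.2$)
$l{\left(37,12 \right)} + j = 12 - \frac{278306}{143} = - \frac{276590}{143}$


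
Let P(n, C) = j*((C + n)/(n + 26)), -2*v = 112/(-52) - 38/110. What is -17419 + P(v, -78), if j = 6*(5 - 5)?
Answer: -17419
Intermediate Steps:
v = 1787/1430 (v = -(112/(-52) - 38/110)/2 = -(112*(-1/52) - 38*1/110)/2 = -(-28/13 - 19/55)/2 = -½*(-1787/715) = 1787/1430 ≈ 1.2497)
j = 0 (j = 6*0 = 0)
P(n, C) = 0 (P(n, C) = 0*((C + n)/(n + 26)) = 0*((C + n)/(26 + n)) = 0)
-17419 + P(v, -78) = -17419 + 0 = -17419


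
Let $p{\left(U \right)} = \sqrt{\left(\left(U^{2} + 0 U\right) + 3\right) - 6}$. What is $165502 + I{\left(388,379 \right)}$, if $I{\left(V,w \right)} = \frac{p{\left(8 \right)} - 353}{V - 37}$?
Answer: $\frac{58090849}{351} + \frac{\sqrt{61}}{351} \approx 1.655 \cdot 10^{5}$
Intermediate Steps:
$p{\left(U \right)} = \sqrt{-3 + U^{2}}$ ($p{\left(U \right)} = \sqrt{\left(\left(U^{2} + 0\right) + 3\right) - 6} = \sqrt{\left(U^{2} + 3\right) - 6} = \sqrt{\left(3 + U^{2}\right) - 6} = \sqrt{-3 + U^{2}}$)
$I{\left(V,w \right)} = \frac{-353 + \sqrt{61}}{-37 + V}$ ($I{\left(V,w \right)} = \frac{\sqrt{-3 + 8^{2}} - 353}{V - 37} = \frac{\sqrt{-3 + 64} - 353}{-37 + V} = \frac{\sqrt{61} - 353}{-37 + V} = \frac{-353 + \sqrt{61}}{-37 + V}$)
$165502 + I{\left(388,379 \right)} = 165502 + \frac{-353 + \sqrt{61}}{-37 + 388} = 165502 + \frac{-353 + \sqrt{61}}{351} = 165502 - \left(\frac{353}{351} - \frac{\sqrt{61}}{351}\right) = \frac{58090849}{351} + \frac{\sqrt{61}}{351}$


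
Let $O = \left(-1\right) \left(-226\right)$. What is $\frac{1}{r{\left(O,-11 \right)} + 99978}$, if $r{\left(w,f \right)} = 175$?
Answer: $\frac{1}{100153} \approx 9.9847 \cdot 10^{-6}$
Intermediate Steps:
$O = 226$
$\frac{1}{r{\left(O,-11 \right)} + 99978} = \frac{1}{175 + 99978} = \frac{1}{100153}$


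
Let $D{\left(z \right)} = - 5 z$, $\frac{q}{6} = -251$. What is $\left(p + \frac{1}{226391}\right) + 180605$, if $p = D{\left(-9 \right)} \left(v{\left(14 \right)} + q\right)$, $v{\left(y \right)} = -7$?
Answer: $\frac{25473515321}{226391} \approx 1.1252 \cdot 10^{5}$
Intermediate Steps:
$q = -1506$ ($q = 6 \left(-251\right) = -1506$)
$p = -68085$ ($p = \left(-5\right) \left(-9\right) \left(-7 - 1506\right) = 45 \left(-1513\right) = -68085$)
$\left(p + \frac{1}{226391}\right) + 180605 = \left(-68085 + \frac{1}{226391}\right) + 180605 = - \frac{15413831234}{226391} + 180605 = \frac{25473515321}{226391}$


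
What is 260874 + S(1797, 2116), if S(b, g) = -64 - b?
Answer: 259013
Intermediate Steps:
260874 + S(1797, 2116) = 260874 + (-64 - 1*1797) = 260874 + (-64 - 1797) = 260874 - 1861 = 259013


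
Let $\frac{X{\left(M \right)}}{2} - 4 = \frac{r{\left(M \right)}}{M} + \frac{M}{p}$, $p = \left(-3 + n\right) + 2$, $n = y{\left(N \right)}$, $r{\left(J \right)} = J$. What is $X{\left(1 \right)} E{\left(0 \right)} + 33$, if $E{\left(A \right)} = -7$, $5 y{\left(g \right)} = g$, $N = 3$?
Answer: $-2$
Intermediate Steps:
$y{\left(g \right)} = \frac{g}{5}$
$n = \frac{3}{5}$ ($n = \frac{1}{5} \cdot 3 = \frac{3}{5} \approx 0.6$)
$p = - \frac{2}{5}$ ($p = \left(-3 + \frac{3}{5}\right) + 2 = - \frac{12}{5} + 2 = - \frac{2}{5} \approx -0.4$)
$X{\left(M \right)} = 10 - 5 M$ ($X{\left(M \right)} = 8 + 2 \left(\frac{M}{M} + \frac{M}{- \frac{2}{5}}\right) = 8 + 2 \left(1 + M \left(- \frac{5}{2}\right)\right) = 8 + 2 \left(1 - \frac{5 M}{2}\right) = 8 - \left(-2 + 5 M\right) = 10 - 5 M$)
$X{\left(1 \right)} E{\left(0 \right)} + 33 = \left(10 - 5\right) \left(-7\right) + 33 = 5 \left(-7\right) + 33 = -35 + 33 = -2$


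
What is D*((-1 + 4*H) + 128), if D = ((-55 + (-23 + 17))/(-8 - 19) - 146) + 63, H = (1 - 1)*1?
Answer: -276860/27 ≈ -10254.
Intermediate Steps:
H = 0 (H = 0*1 = 0)
D = -2180/27 (D = ((-55 - 6)/(-27) - 146) + 63 = (-61*(-1/27) - 146) + 63 = (61/27 - 146) + 63 = -3881/27 + 63 = -2180/27 ≈ -80.741)
D*((-1 + 4*H) + 128) = -2180*((-1 + 4*0) + 128)/27 = -2180*((-1 + 0) + 128)/27 = -2180*(-1 + 128)/27 = -2180/27*127 = -276860/27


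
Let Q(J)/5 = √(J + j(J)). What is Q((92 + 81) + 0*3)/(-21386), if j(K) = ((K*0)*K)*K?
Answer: -5*√173/21386 ≈ -0.0030751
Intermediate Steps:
j(K) = 0 (j(K) = (0*K)*K = 0*K = 0)
Q(J) = 5*√J (Q(J) = 5*√(J + 0) = 5*√J)
Q((92 + 81) + 0*3)/(-21386) = (5*√((92 + 81) + 0*3))/(-21386) = (5*√(173 + 0))*(-1/21386) = (5*√173)*(-1/21386) = -5*√173/21386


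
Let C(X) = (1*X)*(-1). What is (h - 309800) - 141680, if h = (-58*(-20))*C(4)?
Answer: -456120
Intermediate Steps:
C(X) = -X (C(X) = X*(-1) = -X)
h = -4640 (h = (-58*(-20))*(-1*4) = 1160*(-4) = -4640)
(h - 309800) - 141680 = (-4640 - 309800) - 141680 = -314440 - 141680 = -456120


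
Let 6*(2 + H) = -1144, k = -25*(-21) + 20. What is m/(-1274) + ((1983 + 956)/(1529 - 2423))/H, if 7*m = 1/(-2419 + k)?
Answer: 6139714499/359824864126 ≈ 0.017063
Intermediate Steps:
k = 545 (k = 525 + 20 = 545)
m = -1/13118 (m = 1/(7*(-2419 + 545)) = (⅐)/(-1874) = (⅐)*(-1/1874) = -1/13118 ≈ -7.6231e-5)
H = -578/3 (H = -2 + (⅙)*(-1144) = -2 - 572/3 = -578/3 ≈ -192.67)
m/(-1274) + ((1983 + 956)/(1529 - 2423))/H = -1/13118/(-1274) + ((1983 + 956)/(1529 - 2423))/(-578/3) = -1/13118*(-1/1274) + (2939/(-894))*(-3/578) = 1/16712332 + (2939*(-1/894))*(-3/578) = 1/16712332 - 2939/894*(-3/578) = 1/16712332 + 2939/172244 = 6139714499/359824864126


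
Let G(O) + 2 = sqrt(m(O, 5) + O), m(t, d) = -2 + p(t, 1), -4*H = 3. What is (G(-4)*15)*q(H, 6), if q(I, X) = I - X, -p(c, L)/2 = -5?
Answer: 0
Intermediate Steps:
H = -3/4 (H = -1/4*3 = -3/4 ≈ -0.75000)
p(c, L) = 10 (p(c, L) = -2*(-5) = 10)
m(t, d) = 8 (m(t, d) = -2 + 10 = 8)
G(O) = -2 + sqrt(8 + O)
(G(-4)*15)*q(H, 6) = ((-2 + sqrt(8 - 4))*15)*(-3/4 - 1*6) = ((-2 + sqrt(4))*15)*(-3/4 - 6) = ((-2 + 2)*15)*(-27/4) = (0*15)*(-27/4) = 0*(-27/4) = 0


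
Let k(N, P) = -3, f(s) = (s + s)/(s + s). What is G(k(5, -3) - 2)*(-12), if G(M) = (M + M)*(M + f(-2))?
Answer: -480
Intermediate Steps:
f(s) = 1 (f(s) = (2*s)/((2*s)) = (2*s)*(1/(2*s)) = 1)
G(M) = 2*M*(1 + M) (G(M) = (M + M)*(M + 1) = (2*M)*(1 + M) = 2*M*(1 + M))
G(k(5, -3) - 2)*(-12) = (2*(-3 - 2)*(1 + (-3 - 2)))*(-12) = (2*(-5)*(1 - 5))*(-12) = (2*(-5)*(-4))*(-12) = 40*(-12) = -480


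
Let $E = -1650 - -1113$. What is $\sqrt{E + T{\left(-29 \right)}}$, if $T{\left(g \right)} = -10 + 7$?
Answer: $6 i \sqrt{15} \approx 23.238 i$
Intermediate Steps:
$T{\left(g \right)} = -3$
$E = -537$ ($E = -1650 + 1113 = -537$)
$\sqrt{E + T{\left(-29 \right)}} = \sqrt{-537 - 3} = \sqrt{-540} = 6 i \sqrt{15}$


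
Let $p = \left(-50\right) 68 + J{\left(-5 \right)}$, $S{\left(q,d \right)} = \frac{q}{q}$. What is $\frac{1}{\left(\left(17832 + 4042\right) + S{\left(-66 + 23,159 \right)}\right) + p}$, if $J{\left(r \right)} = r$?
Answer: $\frac{1}{18470} \approx 5.4142 \cdot 10^{-5}$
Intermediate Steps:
$S{\left(q,d \right)} = 1$
$p = -3405$ ($p = \left(-50\right) 68 - 5 = -3400 - 5 = -3405$)
$\frac{1}{\left(\left(17832 + 4042\right) + S{\left(-66 + 23,159 \right)}\right) + p} = \frac{1}{\left(\left(17832 + 4042\right) + 1\right) - 3405} = \frac{1}{\left(21874 + 1\right) - 3405} = \frac{1}{21875 - 3405} = \frac{1}{18470}$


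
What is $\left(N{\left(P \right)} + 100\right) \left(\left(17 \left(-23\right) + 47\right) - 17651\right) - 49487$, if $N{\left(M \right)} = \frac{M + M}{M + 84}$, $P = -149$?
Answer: $- \frac{25109333}{13} \approx -1.9315 \cdot 10^{6}$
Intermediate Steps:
$N{\left(M \right)} = \frac{2 M}{84 + M}$
$\left(N{\left(P \right)} + 100\right) \left(\left(17 \left(-23\right) + 47\right) - 17651\right) - 49487 = \left(2 \left(-149\right) \frac{1}{84 - 149} + 100\right) \left(\left(17 \left(-23\right) + 47\right) - 17651\right) - 49487 = \left(2 \left(-149\right) \frac{1}{-65} + 100\right) \left(\left(-391 + 47\right) - 17651\right) - 49487 = \left(2 \left(-149\right) \left(- \frac{1}{65}\right) + 100\right) \left(-344 - 17651\right) - 49487 = \left(\frac{298}{65} + 100\right) \left(-17995\right) - 49487 = \frac{6798}{65} \left(-17995\right) - 49487 = - \frac{24466002}{13} - 49487 = - \frac{25109333}{13}$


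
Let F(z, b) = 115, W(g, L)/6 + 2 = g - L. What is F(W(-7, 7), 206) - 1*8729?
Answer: -8614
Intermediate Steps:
W(g, L) = -12 - 6*L + 6*g (W(g, L) = -12 + 6*(g - L) = -12 + (-6*L + 6*g) = -12 - 6*L + 6*g)
F(W(-7, 7), 206) - 1*8729 = 115 - 1*8729 = 115 - 8729 = -8614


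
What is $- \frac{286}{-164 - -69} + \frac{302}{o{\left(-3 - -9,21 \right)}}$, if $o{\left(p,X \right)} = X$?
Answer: $\frac{34696}{1995} \approx 17.391$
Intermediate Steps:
$- \frac{286}{-164 - -69} + \frac{302}{o{\left(-3 - -9,21 \right)}} = - \frac{286}{-164 - -69} + \frac{302}{21} = - \frac{286}{-164 + 69} + 302 \cdot \frac{1}{21} = - \frac{286}{-95} + \frac{302}{21} = \left(-286\right) \left(- \frac{1}{95}\right) + \frac{302}{21} = \frac{286}{95} + \frac{302}{21} = \frac{34696}{1995}$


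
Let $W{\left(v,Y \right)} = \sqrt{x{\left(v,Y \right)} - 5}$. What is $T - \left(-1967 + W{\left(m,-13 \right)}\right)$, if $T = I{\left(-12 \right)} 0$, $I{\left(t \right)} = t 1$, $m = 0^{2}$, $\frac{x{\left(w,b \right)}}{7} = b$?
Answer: $1967 - 4 i \sqrt{6} \approx 1967.0 - 9.798 i$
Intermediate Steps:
$x{\left(w,b \right)} = 7 b$
$m = 0$
$I{\left(t \right)} = t$
$W{\left(v,Y \right)} = \sqrt{-5 + 7 Y}$ ($W{\left(v,Y \right)} = \sqrt{7 Y - 5} = \sqrt{-5 + 7 Y}$)
$T = 0$ ($T = \left(-12\right) 0 = 0$)
$T - \left(-1967 + W{\left(m,-13 \right)}\right) = 0 + \left(1967 - \sqrt{-5 + 7 \left(-13\right)}\right) = 0 + \left(1967 - \sqrt{-5 - 91}\right) = 0 + \left(1967 - \sqrt{-96}\right) = 0 + \left(1967 - 4 i \sqrt{6}\right) = 1967 - 4 i \sqrt{6}$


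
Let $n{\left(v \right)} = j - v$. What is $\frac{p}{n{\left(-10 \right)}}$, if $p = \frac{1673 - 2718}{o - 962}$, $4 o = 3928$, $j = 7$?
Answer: $- \frac{209}{68} \approx -3.0735$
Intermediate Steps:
$o = 982$ ($o = \frac{1}{4} \cdot 3928 = 982$)
$p = - \frac{209}{4}$ ($p = \frac{1673 - 2718}{982 - 962} = - \frac{1045}{20} = \left(-1045\right) \frac{1}{20} = - \frac{209}{4} \approx -52.25$)
$n{\left(v \right)} = 7 - v$
$\frac{p}{n{\left(-10 \right)}} = - \frac{209}{4 \left(7 - -10\right)} = - \frac{209}{4 \left(7 + 10\right)} = - \frac{209}{4 \cdot 17} = \left(- \frac{209}{4}\right) \frac{1}{17} = - \frac{209}{68}$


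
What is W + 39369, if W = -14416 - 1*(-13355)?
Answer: 38308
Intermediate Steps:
W = -1061 (W = -14416 + 13355 = -1061)
W + 39369 = -1061 + 39369 = 38308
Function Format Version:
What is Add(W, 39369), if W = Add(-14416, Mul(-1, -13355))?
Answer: 38308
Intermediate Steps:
W = -1061 (W = Add(-14416, 13355) = -1061)
Add(W, 39369) = Add(-1061, 39369) = 38308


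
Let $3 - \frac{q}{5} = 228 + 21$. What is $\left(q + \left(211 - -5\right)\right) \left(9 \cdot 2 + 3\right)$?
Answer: $-21294$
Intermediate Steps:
$q = -1230$ ($q = 15 - 5 \left(228 + 21\right) = 15 - 1245 = -1230$)
$\left(q + \left(211 - -5\right)\right) \left(9 \cdot 2 + 3\right) = \left(-1230 + \left(211 - -5\right)\right) \left(9 \cdot 2 + 3\right) = \left(-1230 + \left(211 + 5\right)\right) \left(18 + 3\right) = \left(-1230 + 216\right) 21 = \left(-1014\right) 21 = -21294$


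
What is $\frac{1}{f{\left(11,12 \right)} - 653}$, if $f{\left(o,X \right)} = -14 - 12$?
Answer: $- \frac{1}{679} \approx -0.0014728$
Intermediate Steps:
$f{\left(o,X \right)} = -26$
$\frac{1}{f{\left(11,12 \right)} - 653} = \frac{1}{-26 - 653} = \frac{1}{-679} = - \frac{1}{679}$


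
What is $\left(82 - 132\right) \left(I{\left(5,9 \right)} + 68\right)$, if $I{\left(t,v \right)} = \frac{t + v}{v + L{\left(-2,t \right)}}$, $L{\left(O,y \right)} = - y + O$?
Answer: $-3750$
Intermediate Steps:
$L{\left(O,y \right)} = O - y$
$I{\left(t,v \right)} = \frac{t + v}{-2 + v - t}$ ($I{\left(t,v \right)} = \frac{t + v}{v - \left(2 + t\right)} = \frac{t + v}{-2 + v - t}$)
$\left(82 - 132\right) \left(I{\left(5,9 \right)} + 68\right) = \left(82 - 132\right) \left(\frac{\left(-1\right) 5 - 9}{2 + 5 - 9} + 68\right) = - 50 \left(\frac{-5 - 9}{2 + 5 - 9} + 68\right) = - 50 \left(\frac{1}{-2} \left(-14\right) + 68\right) = - 50 \left(\left(- \frac{1}{2}\right) \left(-14\right) + 68\right) = - 50 \left(7 + 68\right) = \left(-50\right) 75 = -3750$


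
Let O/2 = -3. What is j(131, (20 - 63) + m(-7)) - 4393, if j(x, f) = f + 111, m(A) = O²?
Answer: -4289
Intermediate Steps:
O = -6 (O = 2*(-3) = -6)
m(A) = 36 (m(A) = (-6)² = 36)
j(x, f) = 111 + f
j(131, (20 - 63) + m(-7)) - 4393 = (111 + ((20 - 63) + 36)) - 4393 = (111 + (-43 + 36)) - 4393 = (111 - 7) - 4393 = 104 - 4393 = -4289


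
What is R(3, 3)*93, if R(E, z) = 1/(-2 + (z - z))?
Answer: -93/2 ≈ -46.500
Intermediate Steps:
R(E, z) = -½ (R(E, z) = 1/(-2 + 0) = 1/(-2) = -½)
R(3, 3)*93 = -½*93 = -93/2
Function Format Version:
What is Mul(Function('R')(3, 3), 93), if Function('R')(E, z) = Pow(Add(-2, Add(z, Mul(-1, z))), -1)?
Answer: Rational(-93, 2) ≈ -46.500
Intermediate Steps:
Function('R')(E, z) = Rational(-1, 2) (Function('R')(E, z) = Pow(Add(-2, 0), -1) = Pow(-2, -1) = Rational(-1, 2))
Mul(Function('R')(3, 3), 93) = Mul(Rational(-1, 2), 93) = Rational(-93, 2)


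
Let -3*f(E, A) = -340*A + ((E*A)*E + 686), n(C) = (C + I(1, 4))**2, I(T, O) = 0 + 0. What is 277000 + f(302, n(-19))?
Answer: -31971590/3 ≈ -1.0657e+7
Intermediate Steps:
I(T, O) = 0
n(C) = C**2 (n(C) = (C + 0)**2 = C**2)
f(E, A) = -686/3 + 340*A/3 - A*E**2/3 (f(E, A) = -(-340*A + ((E*A)*E + 686))/3 = -(-340*A + ((A*E)*E + 686))/3 = -(-340*A + (A*E**2 + 686))/3 = -(-340*A + (686 + A*E**2))/3 = -(686 - 340*A + A*E**2)/3 = -686/3 + 340*A/3 - A*E**2/3)
277000 + f(302, n(-19)) = 277000 + (-686/3 + (340/3)*(-19)**2 - 1/3*(-19)**2*302**2) = 277000 + (-686/3 + (340/3)*361 - 1/3*361*91204) = 277000 + (-686/3 + 122740/3 - 32924644/3) = 277000 - 32802590/3 = -31971590/3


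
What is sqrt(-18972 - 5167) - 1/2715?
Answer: -1/2715 + I*sqrt(24139) ≈ -0.00036832 + 155.37*I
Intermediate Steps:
sqrt(-18972 - 5167) - 1/2715 = sqrt(-24139) - 1*1/2715 = I*sqrt(24139) - 1/2715 = -1/2715 + I*sqrt(24139)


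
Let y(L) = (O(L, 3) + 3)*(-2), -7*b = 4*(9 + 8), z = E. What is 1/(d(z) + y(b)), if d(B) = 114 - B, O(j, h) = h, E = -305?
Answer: 1/407 ≈ 0.0024570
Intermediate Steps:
z = -305
b = -68/7 (b = -4*(9 + 8)/7 = -4*17/7 = -⅐*68 = -68/7 ≈ -9.7143)
y(L) = -12 (y(L) = (3 + 3)*(-2) = 6*(-2) = -12)
1/(d(z) + y(b)) = 1/((114 - 1*(-305)) - 12) = 1/((114 + 305) - 12) = 1/(419 - 12) = 1/407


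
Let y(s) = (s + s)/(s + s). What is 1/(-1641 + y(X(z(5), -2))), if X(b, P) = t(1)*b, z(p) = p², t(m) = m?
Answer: -1/1640 ≈ -0.00060976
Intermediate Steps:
X(b, P) = b (X(b, P) = 1*b = b)
y(s) = 1 (y(s) = (2*s)/((2*s)) = (2*s)*(1/(2*s)) = 1)
1/(-1641 + y(X(z(5), -2))) = 1/(-1641 + 1) = 1/(-1640) = -1/1640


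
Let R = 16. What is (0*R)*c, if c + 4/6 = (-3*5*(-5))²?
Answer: 0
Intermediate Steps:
c = 16873/3 (c = -⅔ + (-3*5*(-5))² = -⅔ + (-15*(-5))² = -⅔ + 75² = -⅔ + 5625 = 16873/3 ≈ 5624.3)
(0*R)*c = (0*16)*(16873/3) = 0*(16873/3) = 0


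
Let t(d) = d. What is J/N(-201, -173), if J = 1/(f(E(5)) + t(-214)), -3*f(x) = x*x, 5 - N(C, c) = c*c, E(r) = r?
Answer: 3/19959308 ≈ 1.5031e-7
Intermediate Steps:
N(C, c) = 5 - c² (N(C, c) = 5 - c*c = 5 - c²)
f(x) = -x²/3 (f(x) = -x*x/3 = -x²/3)
J = -3/667 (J = 1/(-⅓*5² - 214) = 1/(-⅓*25 - 214) = 1/(-25/3 - 214) = 1/(-667/3) = -3/667 ≈ -0.0044978)
J/N(-201, -173) = -3/(667*(5 - 1*(-173)²)) = -3/(667*(5 - 1*29929)) = -3/(667*(5 - 29929)) = -3/667/(-29924) = -3/667*(-1/29924) = 3/19959308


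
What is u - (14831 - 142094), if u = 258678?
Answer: 385941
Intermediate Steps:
u - (14831 - 142094) = 258678 - (14831 - 142094) = 258678 - 1*(-127263) = 258678 + 127263 = 385941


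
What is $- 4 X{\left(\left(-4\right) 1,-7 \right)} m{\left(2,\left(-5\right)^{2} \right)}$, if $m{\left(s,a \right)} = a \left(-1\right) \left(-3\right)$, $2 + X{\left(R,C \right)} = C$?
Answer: $2700$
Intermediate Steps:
$X{\left(R,C \right)} = -2 + C$
$m{\left(s,a \right)} = 3 a$ ($m{\left(s,a \right)} = - a \left(-3\right) = 3 a$)
$- 4 X{\left(\left(-4\right) 1,-7 \right)} m{\left(2,\left(-5\right)^{2} \right)} = - 4 \left(-2 - 7\right) 3 \left(-5\right)^{2} = \left(-4\right) \left(-9\right) 3 \cdot 25 = 36 \cdot 75 = 2700$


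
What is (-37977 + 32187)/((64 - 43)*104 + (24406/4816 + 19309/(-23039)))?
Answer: -321217110480/121398408653 ≈ -2.6460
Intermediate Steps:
(-37977 + 32187)/((64 - 43)*104 + (24406/4816 + 19309/(-23039))) = -5790/(21*104 + (24406*(1/4816) + 19309*(-1/23039))) = -5790/(2184 + (12203/2408 - 19309/23039)) = -5790/(2184 + 234648845/55477912) = -5790/121398408653/55477912 = -5790*55477912/121398408653 = -321217110480/121398408653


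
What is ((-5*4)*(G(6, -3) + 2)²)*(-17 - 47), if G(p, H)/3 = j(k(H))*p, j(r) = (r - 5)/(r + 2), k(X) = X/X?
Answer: 619520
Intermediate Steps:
k(X) = 1
j(r) = (-5 + r)/(2 + r)
G(p, H) = -4*p (G(p, H) = 3*(((-5 + 1)/(2 + 1))*p) = 3*((-4/3)*p) = 3*(((⅓)*(-4))*p) = 3*(-4*p/3) = -4*p)
((-5*4)*(G(6, -3) + 2)²)*(-17 - 47) = ((-5*4)*(-4*6 + 2)²)*(-17 - 47) = -20*(-24 + 2)²*(-64) = -20*(-22)²*(-64) = -20*484*(-64) = -9680*(-64) = 619520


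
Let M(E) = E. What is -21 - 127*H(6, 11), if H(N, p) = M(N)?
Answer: -783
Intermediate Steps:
H(N, p) = N
-21 - 127*H(6, 11) = -21 - 127*6 = -21 - 762 = -783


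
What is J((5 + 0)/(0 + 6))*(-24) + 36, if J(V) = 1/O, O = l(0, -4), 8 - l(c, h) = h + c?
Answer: 34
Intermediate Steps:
l(c, h) = 8 - c - h (l(c, h) = 8 - (h + c) = 8 - (c + h) = 8 + (-c - h) = 8 - c - h)
O = 12 (O = 8 - 1*0 - 1*(-4) = 8 + 0 + 4 = 12)
J(V) = 1/12
J((5 + 0)/(0 + 6))*(-24) + 36 = (1/12)*(-24) + 36 = -2 + 36 = 34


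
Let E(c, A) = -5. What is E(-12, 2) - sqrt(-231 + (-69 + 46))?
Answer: -5 - I*sqrt(254) ≈ -5.0 - 15.937*I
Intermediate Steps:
E(-12, 2) - sqrt(-231 + (-69 + 46)) = -5 - sqrt(-231 + (-69 + 46)) = -5 - sqrt(-231 - 23) = -5 - sqrt(-254) = -5 - I*sqrt(254)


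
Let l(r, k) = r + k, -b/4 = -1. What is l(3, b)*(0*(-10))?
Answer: 0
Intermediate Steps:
b = 4 (b = -4*(-1) = 4)
l(r, k) = k + r
l(3, b)*(0*(-10)) = (4 + 3)*(0*(-10)) = 7*0 = 0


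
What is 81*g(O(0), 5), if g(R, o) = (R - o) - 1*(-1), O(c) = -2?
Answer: -486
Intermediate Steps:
g(R, o) = 1 + R - o (g(R, o) = (R - o) + 1 = 1 + R - o)
81*g(O(0), 5) = 81*(1 - 2 - 1*5) = 81*(1 - 2 - 5) = 81*(-6) = -486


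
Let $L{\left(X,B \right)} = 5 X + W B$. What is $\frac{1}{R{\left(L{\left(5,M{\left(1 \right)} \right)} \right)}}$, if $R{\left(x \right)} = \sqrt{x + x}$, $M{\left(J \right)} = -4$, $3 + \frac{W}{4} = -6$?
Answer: $\frac{\sqrt{2}}{26} \approx 0.054393$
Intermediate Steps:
$W = -36$ ($W = -12 + 4 \left(-6\right) = -12 - 24 = -36$)
$L{\left(X,B \right)} = - 36 B + 5 X$ ($L{\left(X,B \right)} = 5 X - 36 B = - 36 B + 5 X$)
$R{\left(x \right)} = \sqrt{2} \sqrt{x}$ ($R{\left(x \right)} = \sqrt{2 x} = \sqrt{2} \sqrt{x}$)
$\frac{1}{R{\left(L{\left(5,M{\left(1 \right)} \right)} \right)}} = \frac{1}{\sqrt{2} \sqrt{\left(-36\right) \left(-4\right) + 5 \cdot 5}} = \frac{1}{\sqrt{2} \sqrt{144 + 25}} = \frac{1}{\sqrt{2} \sqrt{169}} = \frac{1}{\sqrt{2} \cdot 13} = \frac{1}{13 \sqrt{2}} = \frac{\sqrt{2}}{26}$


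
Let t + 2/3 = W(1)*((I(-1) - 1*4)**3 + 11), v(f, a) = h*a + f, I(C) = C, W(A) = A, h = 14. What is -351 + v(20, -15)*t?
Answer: 64307/3 ≈ 21436.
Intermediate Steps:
v(f, a) = f + 14*a (v(f, a) = 14*a + f = f + 14*a)
t = -344/3 (t = -2/3 + 1*((-1 - 1*4)**3 + 11) = -2/3 + 1*((-1 - 4)**3 + 11) = -2/3 + 1*((-5)**3 + 11) = -2/3 + 1*(-125 + 11) = -2/3 + 1*(-114) = -2/3 - 114 = -344/3 ≈ -114.67)
-351 + v(20, -15)*t = -351 + (20 + 14*(-15))*(-344/3) = -351 + (20 - 210)*(-344/3) = -351 - 190*(-344/3) = -351 + 65360/3 = 64307/3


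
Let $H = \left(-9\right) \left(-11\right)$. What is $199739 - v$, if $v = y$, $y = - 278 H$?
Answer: $227261$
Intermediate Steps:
$H = 99$
$y = -27522$ ($y = \left(-278\right) 99 = -27522$)
$v = -27522$
$199739 - v = 199739 - -27522 = 199739 + 27522 = 227261$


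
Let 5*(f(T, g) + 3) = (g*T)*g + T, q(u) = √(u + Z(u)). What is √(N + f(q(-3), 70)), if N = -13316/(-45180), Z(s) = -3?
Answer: √(-38347780 + 13894555545*I*√6)/3765 ≈ 34.629 + 34.668*I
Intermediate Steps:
q(u) = √(-3 + u) (q(u) = √(u - 3) = √(-3 + u))
f(T, g) = -3 + T/5 + T*g²/5 (f(T, g) = -3 + ((g*T)*g + T)/5 = -3 + ((T*g)*g + T)/5 = -3 + (T*g² + T)/5 = -3 + (T + T*g²)/5 = -3 + (T/5 + T*g²/5) = -3 + T/5 + T*g²/5)
N = 3329/11295 (N = -13316*(-1/45180) = 3329/11295 ≈ 0.29473)
√(N + f(q(-3), 70)) = √(3329/11295 + (-3 + √(-3 - 3)/5 + (⅕)*√(-3 - 3)*70²)) = √(3329/11295 + (-3 + √(-6)/5 + (⅕)*√(-6)*4900)) = √(3329/11295 + (-3 + (I*√6)/5 + (⅕)*(I*√6)*4900)) = √(3329/11295 + (-3 + I*√6/5 + 980*I*√6)) = √(3329/11295 + (-3 + 4901*I*√6/5)) = √(-30556/11295 + 4901*I*√6/5)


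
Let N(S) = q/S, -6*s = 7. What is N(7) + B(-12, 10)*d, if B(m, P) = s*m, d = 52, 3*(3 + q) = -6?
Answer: 5091/7 ≈ 727.29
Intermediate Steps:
q = -5 (q = -3 + (⅓)*(-6) = -3 - 2 = -5)
s = -7/6 (s = -⅙*7 = -7/6 ≈ -1.1667)
B(m, P) = -7*m/6
N(S) = -5/S
N(7) + B(-12, 10)*d = -5/7 - 7/6*(-12)*52 = -5*⅐ + 14*52 = -5/7 + 728 = 5091/7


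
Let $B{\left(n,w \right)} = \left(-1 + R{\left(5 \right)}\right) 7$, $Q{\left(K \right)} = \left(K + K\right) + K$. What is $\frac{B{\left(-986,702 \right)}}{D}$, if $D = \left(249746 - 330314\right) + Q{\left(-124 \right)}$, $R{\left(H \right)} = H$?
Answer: $- \frac{7}{20235} \approx -0.00034594$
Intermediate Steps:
$Q{\left(K \right)} = 3 K$ ($Q{\left(K \right)} = 2 K + K = 3 K$)
$D = -80940$ ($D = \left(249746 - 330314\right) + 3 \left(-124\right) = -80568 - 372 = -80940$)
$B{\left(n,w \right)} = 28$ ($B{\left(n,w \right)} = \left(-1 + 5\right) 7 = 4 \cdot 7 = 28$)
$\frac{B{\left(-986,702 \right)}}{D} = \frac{28}{-80940} = 28 \left(- \frac{1}{80940}\right) = - \frac{7}{20235}$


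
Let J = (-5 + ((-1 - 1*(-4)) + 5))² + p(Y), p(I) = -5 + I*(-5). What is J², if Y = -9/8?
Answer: 5929/64 ≈ 92.641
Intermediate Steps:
Y = -9/8 (Y = -9*⅛ = -9/8 ≈ -1.1250)
p(I) = -5 - 5*I
J = 77/8 (J = (-5 + ((-1 - 1*(-4)) + 5))² + (-5 - 5*(-9/8)) = (-5 + ((-1 + 4) + 5))² + (-5 + 45/8) = (-5 + (3 + 5))² + 5/8 = (-5 + 8)² + 5/8 = 3² + 5/8 = 9 + 5/8 = 77/8 ≈ 9.6250)
J² = (77/8)² = 5929/64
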